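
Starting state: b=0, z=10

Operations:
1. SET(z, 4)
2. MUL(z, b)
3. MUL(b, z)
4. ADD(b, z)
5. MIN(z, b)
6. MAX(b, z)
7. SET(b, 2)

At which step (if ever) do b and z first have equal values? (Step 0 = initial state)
Step 2

b and z first become equal after step 2.

Comparing values at each step:
Initial: b=0, z=10
After step 1: b=0, z=4
After step 2: b=0, z=0 ← equal!
After step 3: b=0, z=0 ← equal!
After step 4: b=0, z=0 ← equal!
After step 5: b=0, z=0 ← equal!
After step 6: b=0, z=0 ← equal!
After step 7: b=2, z=0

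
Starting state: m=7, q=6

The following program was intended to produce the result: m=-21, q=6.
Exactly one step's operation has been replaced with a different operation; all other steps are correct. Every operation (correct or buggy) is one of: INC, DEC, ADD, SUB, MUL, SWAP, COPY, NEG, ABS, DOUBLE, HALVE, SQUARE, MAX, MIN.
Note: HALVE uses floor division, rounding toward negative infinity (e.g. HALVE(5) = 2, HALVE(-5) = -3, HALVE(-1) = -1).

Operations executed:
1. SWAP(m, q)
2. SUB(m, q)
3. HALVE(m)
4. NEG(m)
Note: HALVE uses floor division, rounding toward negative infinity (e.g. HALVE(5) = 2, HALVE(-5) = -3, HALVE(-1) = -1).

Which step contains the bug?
Step 1

Trace with buggy code:
Initial: m=7, q=6
After step 1: m=6, q=7
After step 2: m=-1, q=7
After step 3: m=-1, q=7
After step 4: m=1, q=7
Actual final m=1, q=7 ≠ expected m=-21, q=6.
Step 1 is the only position where a single-operation replacement can produce the expected result.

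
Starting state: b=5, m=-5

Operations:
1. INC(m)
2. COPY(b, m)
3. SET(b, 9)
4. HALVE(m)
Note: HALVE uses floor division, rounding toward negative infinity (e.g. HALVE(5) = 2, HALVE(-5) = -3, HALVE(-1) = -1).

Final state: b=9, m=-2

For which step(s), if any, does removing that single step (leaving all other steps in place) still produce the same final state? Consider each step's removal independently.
Step(s) 2

Testing removal of each single step:
Without step 1: final = b=9, m=-3 (different)
Without step 2: final = b=9, m=-2 (same)
Without step 3: final = b=-4, m=-2 (different)
Without step 4: final = b=9, m=-4 (different)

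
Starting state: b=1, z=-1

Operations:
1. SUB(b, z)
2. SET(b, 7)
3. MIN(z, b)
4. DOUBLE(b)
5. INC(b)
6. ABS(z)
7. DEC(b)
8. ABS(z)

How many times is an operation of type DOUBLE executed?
1

Counting DOUBLE operations:
Step 4: DOUBLE(b) ← DOUBLE
Total: 1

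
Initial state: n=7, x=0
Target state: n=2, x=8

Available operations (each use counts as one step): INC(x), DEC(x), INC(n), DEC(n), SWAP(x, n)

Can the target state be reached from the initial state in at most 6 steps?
Yes

Path (4 steps): INC(x) → INC(x) → INC(n) → SWAP(x, n)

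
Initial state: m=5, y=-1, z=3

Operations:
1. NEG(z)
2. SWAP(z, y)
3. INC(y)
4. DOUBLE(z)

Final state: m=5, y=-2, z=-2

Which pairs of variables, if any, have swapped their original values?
None

Comparing initial and final values:
m: 5 → 5
z: 3 → -2
y: -1 → -2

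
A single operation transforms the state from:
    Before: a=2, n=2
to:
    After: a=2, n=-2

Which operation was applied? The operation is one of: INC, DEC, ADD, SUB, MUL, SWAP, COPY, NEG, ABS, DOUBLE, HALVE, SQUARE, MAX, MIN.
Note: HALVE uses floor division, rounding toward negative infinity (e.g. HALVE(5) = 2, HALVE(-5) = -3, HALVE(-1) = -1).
NEG(n)

Analyzing the change:
Before: a=2, n=2
After: a=2, n=-2
Variable n changed from 2 to -2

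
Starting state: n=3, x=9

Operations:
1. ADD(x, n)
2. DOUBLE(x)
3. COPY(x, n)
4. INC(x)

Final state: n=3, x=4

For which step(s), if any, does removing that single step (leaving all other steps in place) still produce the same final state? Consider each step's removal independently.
Step(s) 1, 2

Testing removal of each single step:
Without step 1: final = n=3, x=4 (same)
Without step 2: final = n=3, x=4 (same)
Without step 3: final = n=3, x=25 (different)
Without step 4: final = n=3, x=3 (different)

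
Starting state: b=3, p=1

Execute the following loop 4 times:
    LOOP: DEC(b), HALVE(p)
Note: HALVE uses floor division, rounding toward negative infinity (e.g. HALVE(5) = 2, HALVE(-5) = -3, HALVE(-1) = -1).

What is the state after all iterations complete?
b=-1, p=0

Iteration trace:
Start: b=3, p=1
After iteration 1: b=2, p=0
After iteration 2: b=1, p=0
After iteration 3: b=0, p=0
After iteration 4: b=-1, p=0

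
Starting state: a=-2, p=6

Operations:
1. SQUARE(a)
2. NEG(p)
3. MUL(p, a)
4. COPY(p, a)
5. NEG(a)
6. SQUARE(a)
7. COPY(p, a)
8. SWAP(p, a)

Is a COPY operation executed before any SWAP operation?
Yes

First COPY: step 4
First SWAP: step 8
Since 4 < 8, COPY comes first.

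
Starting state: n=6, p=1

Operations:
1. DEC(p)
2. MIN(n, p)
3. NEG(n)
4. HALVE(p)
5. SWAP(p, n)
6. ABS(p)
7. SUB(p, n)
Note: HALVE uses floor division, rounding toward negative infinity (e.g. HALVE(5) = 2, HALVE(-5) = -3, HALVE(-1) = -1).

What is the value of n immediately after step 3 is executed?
n = 0

Tracing n through execution:
Initial: n = 6
After step 1 (DEC(p)): n = 6
After step 2 (MIN(n, p)): n = 0
After step 3 (NEG(n)): n = 0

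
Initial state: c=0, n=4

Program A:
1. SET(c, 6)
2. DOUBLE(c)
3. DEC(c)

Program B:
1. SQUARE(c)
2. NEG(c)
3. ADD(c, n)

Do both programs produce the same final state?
No

Program A final state: c=11, n=4
Program B final state: c=4, n=4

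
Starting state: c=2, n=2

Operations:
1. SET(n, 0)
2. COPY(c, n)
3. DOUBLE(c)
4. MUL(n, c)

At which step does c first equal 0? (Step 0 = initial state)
Step 2

Tracing c:
Initial: c = 2
After step 1: c = 2
After step 2: c = 0 ← first occurrence
After step 3: c = 0
After step 4: c = 0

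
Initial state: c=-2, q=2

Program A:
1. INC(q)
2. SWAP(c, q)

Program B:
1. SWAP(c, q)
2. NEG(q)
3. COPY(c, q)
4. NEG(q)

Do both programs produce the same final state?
No

Program A final state: c=3, q=-2
Program B final state: c=2, q=-2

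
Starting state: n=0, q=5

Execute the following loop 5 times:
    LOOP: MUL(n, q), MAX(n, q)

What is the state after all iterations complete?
n=3125, q=5

Iteration trace:
Start: n=0, q=5
After iteration 1: n=5, q=5
After iteration 2: n=25, q=5
After iteration 3: n=125, q=5
After iteration 4: n=625, q=5
After iteration 5: n=3125, q=5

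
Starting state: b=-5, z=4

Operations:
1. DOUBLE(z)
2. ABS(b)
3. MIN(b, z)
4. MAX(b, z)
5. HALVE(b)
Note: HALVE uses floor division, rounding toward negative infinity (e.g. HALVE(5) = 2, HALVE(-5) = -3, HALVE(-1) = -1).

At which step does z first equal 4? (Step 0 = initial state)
Step 0

Tracing z:
Initial: z = 4 ← first occurrence
After step 1: z = 8
After step 2: z = 8
After step 3: z = 8
After step 4: z = 8
After step 5: z = 8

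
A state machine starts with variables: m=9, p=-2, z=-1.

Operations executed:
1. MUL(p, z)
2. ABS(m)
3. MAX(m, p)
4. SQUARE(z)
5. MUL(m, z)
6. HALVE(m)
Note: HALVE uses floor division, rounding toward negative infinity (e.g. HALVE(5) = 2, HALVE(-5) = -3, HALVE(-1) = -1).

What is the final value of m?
m = 4

Tracing execution:
Step 1: MUL(p, z) → m = 9
Step 2: ABS(m) → m = 9
Step 3: MAX(m, p) → m = 9
Step 4: SQUARE(z) → m = 9
Step 5: MUL(m, z) → m = 9
Step 6: HALVE(m) → m = 4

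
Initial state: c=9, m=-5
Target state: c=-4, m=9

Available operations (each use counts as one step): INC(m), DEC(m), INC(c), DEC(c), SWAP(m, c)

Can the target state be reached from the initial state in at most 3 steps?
Yes

Path (2 steps): INC(m) → SWAP(m, c)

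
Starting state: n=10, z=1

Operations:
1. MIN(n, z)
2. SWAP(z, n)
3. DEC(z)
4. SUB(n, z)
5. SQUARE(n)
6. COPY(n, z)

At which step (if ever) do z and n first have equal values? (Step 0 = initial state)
Step 1

z and n first become equal after step 1.

Comparing values at each step:
Initial: z=1, n=10
After step 1: z=1, n=1 ← equal!
After step 2: z=1, n=1 ← equal!
After step 3: z=0, n=1
After step 4: z=0, n=1
After step 5: z=0, n=1
After step 6: z=0, n=0 ← equal!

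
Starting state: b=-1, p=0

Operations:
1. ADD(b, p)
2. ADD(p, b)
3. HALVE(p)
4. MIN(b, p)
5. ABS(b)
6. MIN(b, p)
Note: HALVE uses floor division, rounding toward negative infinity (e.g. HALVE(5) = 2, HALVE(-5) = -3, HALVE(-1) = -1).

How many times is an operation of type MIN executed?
2

Counting MIN operations:
Step 4: MIN(b, p) ← MIN
Step 6: MIN(b, p) ← MIN
Total: 2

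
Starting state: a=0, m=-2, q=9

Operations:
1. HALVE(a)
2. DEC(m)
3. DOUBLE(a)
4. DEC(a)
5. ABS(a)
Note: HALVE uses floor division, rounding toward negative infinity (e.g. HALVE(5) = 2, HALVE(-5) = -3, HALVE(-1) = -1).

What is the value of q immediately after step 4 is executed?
q = 9

Tracing q through execution:
Initial: q = 9
After step 1 (HALVE(a)): q = 9
After step 2 (DEC(m)): q = 9
After step 3 (DOUBLE(a)): q = 9
After step 4 (DEC(a)): q = 9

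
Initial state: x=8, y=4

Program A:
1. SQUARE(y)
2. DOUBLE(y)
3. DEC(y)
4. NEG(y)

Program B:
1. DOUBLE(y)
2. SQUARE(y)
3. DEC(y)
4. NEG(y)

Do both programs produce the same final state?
No

Program A final state: x=8, y=-31
Program B final state: x=8, y=-63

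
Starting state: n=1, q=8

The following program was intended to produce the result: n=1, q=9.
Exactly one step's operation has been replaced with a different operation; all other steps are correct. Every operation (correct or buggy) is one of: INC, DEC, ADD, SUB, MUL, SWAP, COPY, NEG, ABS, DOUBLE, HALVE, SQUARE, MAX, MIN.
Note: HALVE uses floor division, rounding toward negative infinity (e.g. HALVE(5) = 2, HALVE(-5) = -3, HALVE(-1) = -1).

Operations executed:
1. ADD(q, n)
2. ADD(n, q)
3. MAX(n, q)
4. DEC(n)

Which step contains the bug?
Step 4

Trace with buggy code:
Initial: n=1, q=8
After step 1: n=1, q=9
After step 2: n=10, q=9
After step 3: n=10, q=9
After step 4: n=9, q=9
Actual final n=9, q=9 ≠ expected n=1, q=9.
Step 4 is the only position where a single-operation replacement can produce the expected result.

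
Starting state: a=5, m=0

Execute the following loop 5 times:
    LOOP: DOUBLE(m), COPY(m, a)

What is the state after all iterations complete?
a=5, m=5

Iteration trace:
Start: a=5, m=0
After iteration 1: a=5, m=5
After iteration 2: a=5, m=5
After iteration 3: a=5, m=5
After iteration 4: a=5, m=5
After iteration 5: a=5, m=5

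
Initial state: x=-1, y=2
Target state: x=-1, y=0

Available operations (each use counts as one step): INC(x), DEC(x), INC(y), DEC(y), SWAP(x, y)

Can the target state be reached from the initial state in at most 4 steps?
Yes

Path (2 steps): DEC(y) → DEC(y)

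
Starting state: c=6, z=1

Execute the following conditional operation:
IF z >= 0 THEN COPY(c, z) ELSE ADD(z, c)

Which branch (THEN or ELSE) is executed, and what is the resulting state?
Branch: THEN, Final state: c=1, z=1

Evaluating condition: z >= 0
z = 1
Condition is True, so THEN branch executes
After COPY(c, z): c=1, z=1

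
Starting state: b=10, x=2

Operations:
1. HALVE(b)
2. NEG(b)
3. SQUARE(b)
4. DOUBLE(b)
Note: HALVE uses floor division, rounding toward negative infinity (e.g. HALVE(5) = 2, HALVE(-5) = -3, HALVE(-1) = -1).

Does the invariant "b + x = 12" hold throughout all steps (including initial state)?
No, violated after step 1

The invariant is violated after step 1.

State at each step:
Initial: b=10, x=2
After step 1: b=5, x=2
After step 2: b=-5, x=2
After step 3: b=25, x=2
After step 4: b=50, x=2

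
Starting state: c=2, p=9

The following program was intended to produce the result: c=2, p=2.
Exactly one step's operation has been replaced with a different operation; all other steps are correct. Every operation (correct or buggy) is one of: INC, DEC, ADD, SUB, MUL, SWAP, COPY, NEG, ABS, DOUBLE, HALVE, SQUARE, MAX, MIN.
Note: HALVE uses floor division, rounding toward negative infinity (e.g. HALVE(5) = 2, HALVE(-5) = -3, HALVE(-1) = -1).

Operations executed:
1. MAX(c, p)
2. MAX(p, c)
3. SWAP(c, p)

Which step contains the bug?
Step 1

Trace with buggy code:
Initial: c=2, p=9
After step 1: c=9, p=9
After step 2: c=9, p=9
After step 3: c=9, p=9
Actual final c=9, p=9 ≠ expected c=2, p=2.
Step 1 is the only position where a single-operation replacement can produce the expected result.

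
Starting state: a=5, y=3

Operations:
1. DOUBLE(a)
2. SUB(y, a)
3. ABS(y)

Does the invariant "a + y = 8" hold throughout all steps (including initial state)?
No, violated after step 1

The invariant is violated after step 1.

State at each step:
Initial: a=5, y=3
After step 1: a=10, y=3
After step 2: a=10, y=-7
After step 3: a=10, y=7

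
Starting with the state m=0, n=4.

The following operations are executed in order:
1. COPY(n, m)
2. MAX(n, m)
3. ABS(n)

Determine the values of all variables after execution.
{m: 0, n: 0}

Step-by-step execution:
Initial: m=0, n=4
After step 1 (COPY(n, m)): m=0, n=0
After step 2 (MAX(n, m)): m=0, n=0
After step 3 (ABS(n)): m=0, n=0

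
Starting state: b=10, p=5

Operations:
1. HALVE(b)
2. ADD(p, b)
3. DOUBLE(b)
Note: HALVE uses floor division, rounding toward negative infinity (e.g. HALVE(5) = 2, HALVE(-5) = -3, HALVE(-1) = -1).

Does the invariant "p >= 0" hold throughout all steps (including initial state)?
Yes

The invariant holds at every step.

State at each step:
Initial: b=10, p=5
After step 1: b=5, p=5
After step 2: b=5, p=10
After step 3: b=10, p=10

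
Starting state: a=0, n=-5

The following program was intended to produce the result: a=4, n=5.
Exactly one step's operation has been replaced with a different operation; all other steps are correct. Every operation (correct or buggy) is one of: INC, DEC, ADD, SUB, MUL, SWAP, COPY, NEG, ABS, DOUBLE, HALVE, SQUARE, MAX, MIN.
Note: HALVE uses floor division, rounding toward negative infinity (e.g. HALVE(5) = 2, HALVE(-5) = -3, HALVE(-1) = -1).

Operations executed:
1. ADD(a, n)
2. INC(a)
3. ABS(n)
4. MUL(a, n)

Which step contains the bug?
Step 4

Trace with buggy code:
Initial: a=0, n=-5
After step 1: a=-5, n=-5
After step 2: a=-4, n=-5
After step 3: a=-4, n=5
After step 4: a=-20, n=5
Actual final a=-20, n=5 ≠ expected a=4, n=5.
Step 4 is the only position where a single-operation replacement can produce the expected result.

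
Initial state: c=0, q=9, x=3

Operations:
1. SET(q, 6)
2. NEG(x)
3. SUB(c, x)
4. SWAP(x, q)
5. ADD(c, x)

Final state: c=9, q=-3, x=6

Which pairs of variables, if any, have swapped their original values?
None

Comparing initial and final values:
c: 0 → 9
q: 9 → -3
x: 3 → 6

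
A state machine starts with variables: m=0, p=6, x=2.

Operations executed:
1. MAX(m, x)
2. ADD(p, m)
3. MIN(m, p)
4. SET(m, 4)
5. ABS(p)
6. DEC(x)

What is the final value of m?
m = 4

Tracing execution:
Step 1: MAX(m, x) → m = 2
Step 2: ADD(p, m) → m = 2
Step 3: MIN(m, p) → m = 2
Step 4: SET(m, 4) → m = 4
Step 5: ABS(p) → m = 4
Step 6: DEC(x) → m = 4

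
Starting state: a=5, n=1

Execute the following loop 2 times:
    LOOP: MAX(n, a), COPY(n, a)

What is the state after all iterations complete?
a=5, n=5

Iteration trace:
Start: a=5, n=1
After iteration 1: a=5, n=5
After iteration 2: a=5, n=5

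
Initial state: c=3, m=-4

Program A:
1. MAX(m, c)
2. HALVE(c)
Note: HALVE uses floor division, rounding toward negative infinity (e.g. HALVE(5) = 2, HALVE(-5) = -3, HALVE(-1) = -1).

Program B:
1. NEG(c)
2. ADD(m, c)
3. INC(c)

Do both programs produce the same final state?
No

Program A final state: c=1, m=3
Program B final state: c=-2, m=-7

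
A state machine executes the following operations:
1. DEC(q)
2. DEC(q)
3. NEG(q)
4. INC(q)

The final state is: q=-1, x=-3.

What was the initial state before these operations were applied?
q=4, x=-3

Working backwards:
Final state: q=-1, x=-3
Before step 4 (INC(q)): q=-2, x=-3
Before step 3 (NEG(q)): q=2, x=-3
Before step 2 (DEC(q)): q=3, x=-3
Before step 1 (DEC(q)): q=4, x=-3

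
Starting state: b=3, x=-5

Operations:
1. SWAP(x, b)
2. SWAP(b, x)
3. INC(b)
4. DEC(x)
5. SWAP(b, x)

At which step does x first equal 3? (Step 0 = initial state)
Step 1

Tracing x:
Initial: x = -5
After step 1: x = 3 ← first occurrence
After step 2: x = -5
After step 3: x = -5
After step 4: x = -6
After step 5: x = 4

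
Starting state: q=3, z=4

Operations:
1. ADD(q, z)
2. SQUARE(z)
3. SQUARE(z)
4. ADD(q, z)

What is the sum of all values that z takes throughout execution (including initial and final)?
536

Values of z at each step:
Initial: z = 4
After step 1: z = 4
After step 2: z = 16
After step 3: z = 256
After step 4: z = 256
Sum = 4 + 4 + 16 + 256 + 256 = 536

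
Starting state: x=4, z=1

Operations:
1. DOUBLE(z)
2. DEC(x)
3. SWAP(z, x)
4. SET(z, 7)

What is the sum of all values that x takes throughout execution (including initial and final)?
15

Values of x at each step:
Initial: x = 4
After step 1: x = 4
After step 2: x = 3
After step 3: x = 2
After step 4: x = 2
Sum = 4 + 4 + 3 + 2 + 2 = 15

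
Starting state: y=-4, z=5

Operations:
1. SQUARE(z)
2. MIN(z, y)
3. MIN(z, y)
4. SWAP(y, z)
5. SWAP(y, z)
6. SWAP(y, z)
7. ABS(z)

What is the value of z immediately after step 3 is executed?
z = -4

Tracing z through execution:
Initial: z = 5
After step 1 (SQUARE(z)): z = 25
After step 2 (MIN(z, y)): z = -4
After step 3 (MIN(z, y)): z = -4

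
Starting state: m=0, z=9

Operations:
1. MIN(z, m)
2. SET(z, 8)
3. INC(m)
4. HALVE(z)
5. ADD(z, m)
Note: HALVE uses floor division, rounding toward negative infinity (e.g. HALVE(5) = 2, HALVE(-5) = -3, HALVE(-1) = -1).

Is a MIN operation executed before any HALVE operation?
Yes

First MIN: step 1
First HALVE: step 4
Since 1 < 4, MIN comes first.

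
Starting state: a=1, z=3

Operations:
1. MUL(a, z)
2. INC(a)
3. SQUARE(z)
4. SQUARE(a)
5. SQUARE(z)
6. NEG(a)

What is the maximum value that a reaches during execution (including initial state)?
16

Values of a at each step:
Initial: a = 1
After step 1: a = 3
After step 2: a = 4
After step 3: a = 4
After step 4: a = 16 ← maximum
After step 5: a = 16
After step 6: a = -16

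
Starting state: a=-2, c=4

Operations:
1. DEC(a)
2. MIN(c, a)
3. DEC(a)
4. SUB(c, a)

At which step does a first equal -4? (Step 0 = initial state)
Step 3

Tracing a:
Initial: a = -2
After step 1: a = -3
After step 2: a = -3
After step 3: a = -4 ← first occurrence
After step 4: a = -4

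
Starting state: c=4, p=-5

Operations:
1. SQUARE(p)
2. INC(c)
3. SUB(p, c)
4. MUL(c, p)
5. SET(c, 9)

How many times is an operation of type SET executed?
1

Counting SET operations:
Step 5: SET(c, 9) ← SET
Total: 1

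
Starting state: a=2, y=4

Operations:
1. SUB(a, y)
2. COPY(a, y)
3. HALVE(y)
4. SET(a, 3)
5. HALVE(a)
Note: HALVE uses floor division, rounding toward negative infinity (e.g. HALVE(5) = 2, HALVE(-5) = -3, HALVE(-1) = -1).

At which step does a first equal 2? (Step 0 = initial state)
Step 0

Tracing a:
Initial: a = 2 ← first occurrence
After step 1: a = -2
After step 2: a = 4
After step 3: a = 4
After step 4: a = 3
After step 5: a = 1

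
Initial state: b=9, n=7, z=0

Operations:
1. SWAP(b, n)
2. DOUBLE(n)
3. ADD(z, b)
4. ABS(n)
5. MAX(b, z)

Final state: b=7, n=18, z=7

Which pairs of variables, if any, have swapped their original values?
None

Comparing initial and final values:
z: 0 → 7
b: 9 → 7
n: 7 → 18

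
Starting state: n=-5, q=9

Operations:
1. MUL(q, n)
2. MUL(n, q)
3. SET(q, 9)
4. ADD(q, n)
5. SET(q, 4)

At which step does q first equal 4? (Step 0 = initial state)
Step 5

Tracing q:
Initial: q = 9
After step 1: q = -45
After step 2: q = -45
After step 3: q = 9
After step 4: q = 234
After step 5: q = 4 ← first occurrence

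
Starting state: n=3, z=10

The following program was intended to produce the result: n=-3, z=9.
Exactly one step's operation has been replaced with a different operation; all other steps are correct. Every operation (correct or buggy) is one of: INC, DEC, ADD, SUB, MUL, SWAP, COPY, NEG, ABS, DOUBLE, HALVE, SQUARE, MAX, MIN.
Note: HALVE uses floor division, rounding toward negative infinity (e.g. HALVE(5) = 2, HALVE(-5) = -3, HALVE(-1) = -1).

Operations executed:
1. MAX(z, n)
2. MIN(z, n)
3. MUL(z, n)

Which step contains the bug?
Step 1

Trace with buggy code:
Initial: n=3, z=10
After step 1: n=3, z=10
After step 2: n=3, z=3
After step 3: n=3, z=9
Actual final n=3, z=9 ≠ expected n=-3, z=9.
Step 1 is the only position where a single-operation replacement can produce the expected result.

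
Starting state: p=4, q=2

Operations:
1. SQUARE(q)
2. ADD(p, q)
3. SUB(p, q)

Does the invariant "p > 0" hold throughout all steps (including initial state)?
Yes

The invariant holds at every step.

State at each step:
Initial: p=4, q=2
After step 1: p=4, q=4
After step 2: p=8, q=4
After step 3: p=4, q=4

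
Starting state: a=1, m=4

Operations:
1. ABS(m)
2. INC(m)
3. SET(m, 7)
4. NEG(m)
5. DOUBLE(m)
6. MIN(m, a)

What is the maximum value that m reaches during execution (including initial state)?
7

Values of m at each step:
Initial: m = 4
After step 1: m = 4
After step 2: m = 5
After step 3: m = 7 ← maximum
After step 4: m = -7
After step 5: m = -14
After step 6: m = -14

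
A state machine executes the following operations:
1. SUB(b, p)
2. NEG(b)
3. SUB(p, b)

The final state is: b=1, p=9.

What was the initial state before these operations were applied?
b=9, p=10

Working backwards:
Final state: b=1, p=9
Before step 3 (SUB(p, b)): b=1, p=10
Before step 2 (NEG(b)): b=-1, p=10
Before step 1 (SUB(b, p)): b=9, p=10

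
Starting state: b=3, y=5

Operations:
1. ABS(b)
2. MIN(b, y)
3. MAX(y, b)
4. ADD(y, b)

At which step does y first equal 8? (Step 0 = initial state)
Step 4

Tracing y:
Initial: y = 5
After step 1: y = 5
After step 2: y = 5
After step 3: y = 5
After step 4: y = 8 ← first occurrence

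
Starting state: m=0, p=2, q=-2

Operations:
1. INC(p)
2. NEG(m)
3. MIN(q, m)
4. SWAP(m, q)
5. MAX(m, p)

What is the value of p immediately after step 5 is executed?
p = 3

Tracing p through execution:
Initial: p = 2
After step 1 (INC(p)): p = 3
After step 2 (NEG(m)): p = 3
After step 3 (MIN(q, m)): p = 3
After step 4 (SWAP(m, q)): p = 3
After step 5 (MAX(m, p)): p = 3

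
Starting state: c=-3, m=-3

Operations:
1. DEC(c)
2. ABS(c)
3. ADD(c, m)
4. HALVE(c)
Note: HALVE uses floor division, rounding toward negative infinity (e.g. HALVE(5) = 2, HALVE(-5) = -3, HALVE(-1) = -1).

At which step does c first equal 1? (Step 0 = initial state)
Step 3

Tracing c:
Initial: c = -3
After step 1: c = -4
After step 2: c = 4
After step 3: c = 1 ← first occurrence
After step 4: c = 0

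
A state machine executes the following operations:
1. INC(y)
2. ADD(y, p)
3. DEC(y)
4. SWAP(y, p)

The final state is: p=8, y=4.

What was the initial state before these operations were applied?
p=4, y=4

Working backwards:
Final state: p=8, y=4
Before step 4 (SWAP(y, p)): p=4, y=8
Before step 3 (DEC(y)): p=4, y=9
Before step 2 (ADD(y, p)): p=4, y=5
Before step 1 (INC(y)): p=4, y=4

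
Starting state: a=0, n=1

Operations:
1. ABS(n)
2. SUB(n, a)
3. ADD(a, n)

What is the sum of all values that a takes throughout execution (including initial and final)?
1

Values of a at each step:
Initial: a = 0
After step 1: a = 0
After step 2: a = 0
After step 3: a = 1
Sum = 0 + 0 + 0 + 1 = 1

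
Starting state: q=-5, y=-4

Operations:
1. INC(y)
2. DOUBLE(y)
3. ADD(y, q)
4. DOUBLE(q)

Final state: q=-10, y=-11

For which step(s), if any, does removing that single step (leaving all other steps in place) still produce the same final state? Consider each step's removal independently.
None - removing any single step changes the final result

Testing removal of each single step:
Without step 1: final = q=-10, y=-13 (different)
Without step 2: final = q=-10, y=-8 (different)
Without step 3: final = q=-10, y=-6 (different)
Without step 4: final = q=-5, y=-11 (different)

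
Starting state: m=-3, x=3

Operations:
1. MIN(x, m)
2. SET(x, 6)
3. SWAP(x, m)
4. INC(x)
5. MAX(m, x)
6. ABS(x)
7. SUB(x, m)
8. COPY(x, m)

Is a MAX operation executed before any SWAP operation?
No

First MAX: step 5
First SWAP: step 3
Since 5 > 3, SWAP comes first.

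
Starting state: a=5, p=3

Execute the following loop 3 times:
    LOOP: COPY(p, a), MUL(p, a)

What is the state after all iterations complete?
a=5, p=25

Iteration trace:
Start: a=5, p=3
After iteration 1: a=5, p=25
After iteration 2: a=5, p=25
After iteration 3: a=5, p=25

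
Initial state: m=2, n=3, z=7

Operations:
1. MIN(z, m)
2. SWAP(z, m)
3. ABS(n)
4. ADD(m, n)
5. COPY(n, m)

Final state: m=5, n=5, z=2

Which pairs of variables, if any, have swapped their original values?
None

Comparing initial and final values:
n: 3 → 5
m: 2 → 5
z: 7 → 2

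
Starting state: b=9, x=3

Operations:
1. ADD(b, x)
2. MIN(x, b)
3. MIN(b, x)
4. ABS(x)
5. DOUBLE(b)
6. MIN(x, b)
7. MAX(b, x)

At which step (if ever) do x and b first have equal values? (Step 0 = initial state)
Step 3

x and b first become equal after step 3.

Comparing values at each step:
Initial: x=3, b=9
After step 1: x=3, b=12
After step 2: x=3, b=12
After step 3: x=3, b=3 ← equal!
After step 4: x=3, b=3 ← equal!
After step 5: x=3, b=6
After step 6: x=3, b=6
After step 7: x=3, b=6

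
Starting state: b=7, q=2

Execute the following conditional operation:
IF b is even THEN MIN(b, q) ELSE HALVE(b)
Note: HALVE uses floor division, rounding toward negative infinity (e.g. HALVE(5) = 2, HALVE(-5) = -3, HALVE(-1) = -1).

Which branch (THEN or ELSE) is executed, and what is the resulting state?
Branch: ELSE, Final state: b=3, q=2

Evaluating condition: b is even
Condition is False, so ELSE branch executes
After HALVE(b): b=3, q=2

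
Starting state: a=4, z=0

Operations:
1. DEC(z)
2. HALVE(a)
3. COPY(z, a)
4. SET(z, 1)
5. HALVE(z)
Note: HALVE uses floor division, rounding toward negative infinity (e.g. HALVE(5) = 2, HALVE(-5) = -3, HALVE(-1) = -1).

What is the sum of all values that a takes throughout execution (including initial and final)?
16

Values of a at each step:
Initial: a = 4
After step 1: a = 4
After step 2: a = 2
After step 3: a = 2
After step 4: a = 2
After step 5: a = 2
Sum = 4 + 4 + 2 + 2 + 2 + 2 = 16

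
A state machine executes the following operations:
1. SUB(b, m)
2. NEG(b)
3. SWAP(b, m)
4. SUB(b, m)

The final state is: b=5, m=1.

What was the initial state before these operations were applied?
b=5, m=6

Working backwards:
Final state: b=5, m=1
Before step 4 (SUB(b, m)): b=6, m=1
Before step 3 (SWAP(b, m)): b=1, m=6
Before step 2 (NEG(b)): b=-1, m=6
Before step 1 (SUB(b, m)): b=5, m=6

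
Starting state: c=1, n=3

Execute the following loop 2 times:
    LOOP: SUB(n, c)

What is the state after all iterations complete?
c=1, n=1

Iteration trace:
Start: c=1, n=3
After iteration 1: c=1, n=2
After iteration 2: c=1, n=1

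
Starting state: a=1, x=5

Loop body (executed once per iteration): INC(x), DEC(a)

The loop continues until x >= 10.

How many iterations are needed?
5

Tracing iterations:
Initial: a=1, x=5
After iteration 1: a=0, x=6
After iteration 2: a=-1, x=7
After iteration 3: a=-2, x=8
After iteration 4: a=-3, x=9
After iteration 5: a=-4, x=10
x >= 10 now holds, so the loop exits after 5 iterations.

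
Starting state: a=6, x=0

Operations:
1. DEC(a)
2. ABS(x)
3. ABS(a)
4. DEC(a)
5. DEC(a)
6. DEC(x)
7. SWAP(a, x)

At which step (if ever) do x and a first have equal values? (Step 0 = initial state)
Never

x and a never become equal during execution.

Comparing values at each step:
Initial: x=0, a=6
After step 1: x=0, a=5
After step 2: x=0, a=5
After step 3: x=0, a=5
After step 4: x=0, a=4
After step 5: x=0, a=3
After step 6: x=-1, a=3
After step 7: x=3, a=-1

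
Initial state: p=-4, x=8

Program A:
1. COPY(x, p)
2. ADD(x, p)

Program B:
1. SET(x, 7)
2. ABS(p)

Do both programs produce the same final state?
No

Program A final state: p=-4, x=-8
Program B final state: p=4, x=7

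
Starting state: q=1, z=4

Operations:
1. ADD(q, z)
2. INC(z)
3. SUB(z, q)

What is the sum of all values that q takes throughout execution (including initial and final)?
16

Values of q at each step:
Initial: q = 1
After step 1: q = 5
After step 2: q = 5
After step 3: q = 5
Sum = 1 + 5 + 5 + 5 = 16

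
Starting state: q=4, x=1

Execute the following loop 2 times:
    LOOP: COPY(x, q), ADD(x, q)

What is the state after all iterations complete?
q=4, x=8

Iteration trace:
Start: q=4, x=1
After iteration 1: q=4, x=8
After iteration 2: q=4, x=8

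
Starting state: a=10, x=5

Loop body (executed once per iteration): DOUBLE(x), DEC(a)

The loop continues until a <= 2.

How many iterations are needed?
8

Tracing iterations:
Initial: a=10, x=5
After iteration 1: a=9, x=10
After iteration 2: a=8, x=20
After iteration 3: a=7, x=40
After iteration 4: a=6, x=80
After iteration 5: a=5, x=160
After iteration 6: a=4, x=320
After iteration 7: a=3, x=640
After iteration 8: a=2, x=1280
a <= 2 now holds, so the loop exits after 8 iterations.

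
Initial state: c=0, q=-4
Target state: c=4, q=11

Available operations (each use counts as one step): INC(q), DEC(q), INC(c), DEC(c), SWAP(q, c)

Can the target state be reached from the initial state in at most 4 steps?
No

The target state cannot be reached within 4 steps.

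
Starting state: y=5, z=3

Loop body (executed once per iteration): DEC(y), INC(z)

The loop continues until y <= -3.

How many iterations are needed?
8

Tracing iterations:
Initial: y=5, z=3
After iteration 1: y=4, z=4
After iteration 2: y=3, z=5
After iteration 3: y=2, z=6
After iteration 4: y=1, z=7
After iteration 5: y=0, z=8
After iteration 6: y=-1, z=9
After iteration 7: y=-2, z=10
After iteration 8: y=-3, z=11
y <= -3 now holds, so the loop exits after 8 iterations.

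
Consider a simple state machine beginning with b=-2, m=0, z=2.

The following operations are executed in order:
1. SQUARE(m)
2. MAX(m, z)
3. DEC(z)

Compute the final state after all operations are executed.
{b: -2, m: 2, z: 1}

Step-by-step execution:
Initial: b=-2, m=0, z=2
After step 1 (SQUARE(m)): b=-2, m=0, z=2
After step 2 (MAX(m, z)): b=-2, m=2, z=2
After step 3 (DEC(z)): b=-2, m=2, z=1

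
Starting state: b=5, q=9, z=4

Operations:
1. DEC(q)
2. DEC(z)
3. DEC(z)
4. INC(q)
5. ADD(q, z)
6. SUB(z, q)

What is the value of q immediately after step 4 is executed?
q = 9

Tracing q through execution:
Initial: q = 9
After step 1 (DEC(q)): q = 8
After step 2 (DEC(z)): q = 8
After step 3 (DEC(z)): q = 8
After step 4 (INC(q)): q = 9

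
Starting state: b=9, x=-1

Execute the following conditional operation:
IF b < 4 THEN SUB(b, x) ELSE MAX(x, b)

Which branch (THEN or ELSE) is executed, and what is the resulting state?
Branch: ELSE, Final state: b=9, x=9

Evaluating condition: b < 4
b = 9
Condition is False, so ELSE branch executes
After MAX(x, b): b=9, x=9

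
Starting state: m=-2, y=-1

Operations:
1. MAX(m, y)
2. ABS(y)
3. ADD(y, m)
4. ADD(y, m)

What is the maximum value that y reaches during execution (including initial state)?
1

Values of y at each step:
Initial: y = -1
After step 1: y = -1
After step 2: y = 1 ← maximum
After step 3: y = 0
After step 4: y = -1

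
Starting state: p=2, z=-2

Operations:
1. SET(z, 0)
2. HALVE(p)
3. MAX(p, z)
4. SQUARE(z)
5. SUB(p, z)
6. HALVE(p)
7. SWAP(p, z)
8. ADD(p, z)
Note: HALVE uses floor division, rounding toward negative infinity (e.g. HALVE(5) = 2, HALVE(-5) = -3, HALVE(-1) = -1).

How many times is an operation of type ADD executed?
1

Counting ADD operations:
Step 8: ADD(p, z) ← ADD
Total: 1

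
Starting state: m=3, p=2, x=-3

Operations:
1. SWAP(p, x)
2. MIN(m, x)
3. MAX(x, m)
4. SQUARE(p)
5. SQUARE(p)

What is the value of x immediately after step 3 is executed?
x = 2

Tracing x through execution:
Initial: x = -3
After step 1 (SWAP(p, x)): x = 2
After step 2 (MIN(m, x)): x = 2
After step 3 (MAX(x, m)): x = 2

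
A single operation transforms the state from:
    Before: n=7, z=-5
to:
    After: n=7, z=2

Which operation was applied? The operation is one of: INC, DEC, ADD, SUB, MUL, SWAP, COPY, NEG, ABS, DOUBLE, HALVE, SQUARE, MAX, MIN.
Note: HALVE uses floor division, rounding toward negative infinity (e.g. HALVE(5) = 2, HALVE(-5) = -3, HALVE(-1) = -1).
ADD(z, n)

Analyzing the change:
Before: n=7, z=-5
After: n=7, z=2
Variable z changed from -5 to 2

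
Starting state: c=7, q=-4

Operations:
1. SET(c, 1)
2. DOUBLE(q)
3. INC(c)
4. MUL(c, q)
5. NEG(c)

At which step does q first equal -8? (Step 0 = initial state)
Step 2

Tracing q:
Initial: q = -4
After step 1: q = -4
After step 2: q = -8 ← first occurrence
After step 3: q = -8
After step 4: q = -8
After step 5: q = -8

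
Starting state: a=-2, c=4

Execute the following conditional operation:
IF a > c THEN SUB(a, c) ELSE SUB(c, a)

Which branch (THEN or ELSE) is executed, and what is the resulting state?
Branch: ELSE, Final state: a=-2, c=6

Evaluating condition: a > c
a = -2, c = 4
Condition is False, so ELSE branch executes
After SUB(c, a): a=-2, c=6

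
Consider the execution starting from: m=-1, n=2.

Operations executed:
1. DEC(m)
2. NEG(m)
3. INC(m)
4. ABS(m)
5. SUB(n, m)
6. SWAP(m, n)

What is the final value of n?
n = 3

Tracing execution:
Step 1: DEC(m) → n = 2
Step 2: NEG(m) → n = 2
Step 3: INC(m) → n = 2
Step 4: ABS(m) → n = 2
Step 5: SUB(n, m) → n = -1
Step 6: SWAP(m, n) → n = 3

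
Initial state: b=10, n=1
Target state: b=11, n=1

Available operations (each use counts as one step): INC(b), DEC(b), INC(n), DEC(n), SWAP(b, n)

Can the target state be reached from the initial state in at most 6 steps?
Yes

Path (1 step): INC(b)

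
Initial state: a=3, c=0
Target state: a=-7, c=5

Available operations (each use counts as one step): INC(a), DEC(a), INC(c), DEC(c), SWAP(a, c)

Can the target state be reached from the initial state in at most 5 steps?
No

The target state cannot be reached within 5 steps.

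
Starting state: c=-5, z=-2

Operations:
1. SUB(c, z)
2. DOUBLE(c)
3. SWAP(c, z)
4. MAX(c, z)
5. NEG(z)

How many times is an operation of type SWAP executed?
1

Counting SWAP operations:
Step 3: SWAP(c, z) ← SWAP
Total: 1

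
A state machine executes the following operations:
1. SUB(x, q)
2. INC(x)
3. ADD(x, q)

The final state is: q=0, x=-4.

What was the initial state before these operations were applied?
q=0, x=-5

Working backwards:
Final state: q=0, x=-4
Before step 3 (ADD(x, q)): q=0, x=-4
Before step 2 (INC(x)): q=0, x=-5
Before step 1 (SUB(x, q)): q=0, x=-5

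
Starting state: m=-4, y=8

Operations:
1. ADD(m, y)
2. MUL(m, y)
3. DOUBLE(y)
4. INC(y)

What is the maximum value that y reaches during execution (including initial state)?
17

Values of y at each step:
Initial: y = 8
After step 1: y = 8
After step 2: y = 8
After step 3: y = 16
After step 4: y = 17 ← maximum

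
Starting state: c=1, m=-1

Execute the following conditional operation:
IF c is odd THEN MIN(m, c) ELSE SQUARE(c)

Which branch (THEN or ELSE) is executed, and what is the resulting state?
Branch: THEN, Final state: c=1, m=-1

Evaluating condition: c is odd
Condition is True, so THEN branch executes
After MIN(m, c): c=1, m=-1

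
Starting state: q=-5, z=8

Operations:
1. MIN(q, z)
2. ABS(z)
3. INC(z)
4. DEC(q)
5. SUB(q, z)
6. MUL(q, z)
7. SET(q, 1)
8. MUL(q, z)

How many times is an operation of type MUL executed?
2

Counting MUL operations:
Step 6: MUL(q, z) ← MUL
Step 8: MUL(q, z) ← MUL
Total: 2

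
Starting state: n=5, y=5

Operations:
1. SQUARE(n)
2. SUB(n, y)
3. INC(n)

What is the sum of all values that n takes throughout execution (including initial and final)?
71

Values of n at each step:
Initial: n = 5
After step 1: n = 25
After step 2: n = 20
After step 3: n = 21
Sum = 5 + 25 + 20 + 21 = 71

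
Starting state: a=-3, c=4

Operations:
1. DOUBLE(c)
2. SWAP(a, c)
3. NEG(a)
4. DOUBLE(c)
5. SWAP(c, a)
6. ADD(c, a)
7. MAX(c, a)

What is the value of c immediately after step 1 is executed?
c = 8

Tracing c through execution:
Initial: c = 4
After step 1 (DOUBLE(c)): c = 8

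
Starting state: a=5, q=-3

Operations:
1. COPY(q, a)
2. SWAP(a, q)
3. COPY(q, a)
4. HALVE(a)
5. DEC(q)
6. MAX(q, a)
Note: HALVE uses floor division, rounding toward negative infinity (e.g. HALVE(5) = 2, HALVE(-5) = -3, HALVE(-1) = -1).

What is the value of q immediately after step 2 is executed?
q = 5

Tracing q through execution:
Initial: q = -3
After step 1 (COPY(q, a)): q = 5
After step 2 (SWAP(a, q)): q = 5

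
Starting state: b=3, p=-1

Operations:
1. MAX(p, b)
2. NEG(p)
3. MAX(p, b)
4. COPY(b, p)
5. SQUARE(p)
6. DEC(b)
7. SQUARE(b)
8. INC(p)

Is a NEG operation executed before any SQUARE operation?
Yes

First NEG: step 2
First SQUARE: step 5
Since 2 < 5, NEG comes first.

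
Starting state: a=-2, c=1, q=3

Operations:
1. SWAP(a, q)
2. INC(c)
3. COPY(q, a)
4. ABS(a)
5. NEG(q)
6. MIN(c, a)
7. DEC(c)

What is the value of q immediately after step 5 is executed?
q = -3

Tracing q through execution:
Initial: q = 3
After step 1 (SWAP(a, q)): q = -2
After step 2 (INC(c)): q = -2
After step 3 (COPY(q, a)): q = 3
After step 4 (ABS(a)): q = 3
After step 5 (NEG(q)): q = -3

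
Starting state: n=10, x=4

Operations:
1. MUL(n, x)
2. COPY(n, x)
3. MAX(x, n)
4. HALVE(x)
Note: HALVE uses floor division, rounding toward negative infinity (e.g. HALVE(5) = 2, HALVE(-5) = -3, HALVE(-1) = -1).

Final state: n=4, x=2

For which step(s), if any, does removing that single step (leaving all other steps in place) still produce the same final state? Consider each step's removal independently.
Step(s) 1, 3

Testing removal of each single step:
Without step 1: final = n=4, x=2 (same)
Without step 2: final = n=40, x=20 (different)
Without step 3: final = n=4, x=2 (same)
Without step 4: final = n=4, x=4 (different)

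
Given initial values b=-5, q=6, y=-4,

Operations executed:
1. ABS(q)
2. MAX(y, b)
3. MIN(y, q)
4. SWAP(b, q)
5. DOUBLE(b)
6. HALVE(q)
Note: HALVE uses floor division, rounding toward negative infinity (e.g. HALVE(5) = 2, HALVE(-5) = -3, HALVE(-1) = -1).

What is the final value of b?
b = 12

Tracing execution:
Step 1: ABS(q) → b = -5
Step 2: MAX(y, b) → b = -5
Step 3: MIN(y, q) → b = -5
Step 4: SWAP(b, q) → b = 6
Step 5: DOUBLE(b) → b = 12
Step 6: HALVE(q) → b = 12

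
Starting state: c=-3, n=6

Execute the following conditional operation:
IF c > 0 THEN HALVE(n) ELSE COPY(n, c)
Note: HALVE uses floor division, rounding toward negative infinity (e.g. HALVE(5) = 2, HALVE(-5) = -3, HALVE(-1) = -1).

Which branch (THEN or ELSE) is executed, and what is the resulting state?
Branch: ELSE, Final state: c=-3, n=-3

Evaluating condition: c > 0
c = -3
Condition is False, so ELSE branch executes
After COPY(n, c): c=-3, n=-3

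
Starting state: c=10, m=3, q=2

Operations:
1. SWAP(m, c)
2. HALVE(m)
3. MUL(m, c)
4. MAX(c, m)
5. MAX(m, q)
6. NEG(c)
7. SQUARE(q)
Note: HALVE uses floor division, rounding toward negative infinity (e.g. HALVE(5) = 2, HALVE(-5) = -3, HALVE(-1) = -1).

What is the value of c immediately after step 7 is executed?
c = -15

Tracing c through execution:
Initial: c = 10
After step 1 (SWAP(m, c)): c = 3
After step 2 (HALVE(m)): c = 3
After step 3 (MUL(m, c)): c = 3
After step 4 (MAX(c, m)): c = 15
After step 5 (MAX(m, q)): c = 15
After step 6 (NEG(c)): c = -15
After step 7 (SQUARE(q)): c = -15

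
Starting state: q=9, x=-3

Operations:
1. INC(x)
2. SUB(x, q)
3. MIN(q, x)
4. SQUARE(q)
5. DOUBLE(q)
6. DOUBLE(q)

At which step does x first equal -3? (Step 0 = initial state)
Step 0

Tracing x:
Initial: x = -3 ← first occurrence
After step 1: x = -2
After step 2: x = -11
After step 3: x = -11
After step 4: x = -11
After step 5: x = -11
After step 6: x = -11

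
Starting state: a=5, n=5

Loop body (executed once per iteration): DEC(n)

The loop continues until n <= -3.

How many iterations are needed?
8

Tracing iterations:
Initial: a=5, n=5
After iteration 1: a=5, n=4
After iteration 2: a=5, n=3
After iteration 3: a=5, n=2
After iteration 4: a=5, n=1
After iteration 5: a=5, n=0
After iteration 6: a=5, n=-1
After iteration 7: a=5, n=-2
After iteration 8: a=5, n=-3
n <= -3 now holds, so the loop exits after 8 iterations.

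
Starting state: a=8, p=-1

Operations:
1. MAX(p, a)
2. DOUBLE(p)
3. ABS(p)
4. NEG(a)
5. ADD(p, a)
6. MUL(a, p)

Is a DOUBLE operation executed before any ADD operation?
Yes

First DOUBLE: step 2
First ADD: step 5
Since 2 < 5, DOUBLE comes first.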